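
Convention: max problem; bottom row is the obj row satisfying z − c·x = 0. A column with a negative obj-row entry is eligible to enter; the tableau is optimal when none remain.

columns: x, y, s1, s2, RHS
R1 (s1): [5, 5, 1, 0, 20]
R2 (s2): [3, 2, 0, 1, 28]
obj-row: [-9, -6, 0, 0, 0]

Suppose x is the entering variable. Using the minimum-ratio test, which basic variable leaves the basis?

Column x entries and ratios — s1: 20/5 = 4; s2: 28/3 = 28/3.
Smallest ratio is 4 in the row of s1, so s1 leaves.

s1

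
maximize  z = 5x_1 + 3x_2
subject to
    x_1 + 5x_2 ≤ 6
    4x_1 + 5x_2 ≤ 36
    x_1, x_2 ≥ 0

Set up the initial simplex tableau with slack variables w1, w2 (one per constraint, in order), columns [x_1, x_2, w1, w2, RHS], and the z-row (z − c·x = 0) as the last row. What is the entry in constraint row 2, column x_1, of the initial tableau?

Constraint 2 has coefficient 4 on x_1.

4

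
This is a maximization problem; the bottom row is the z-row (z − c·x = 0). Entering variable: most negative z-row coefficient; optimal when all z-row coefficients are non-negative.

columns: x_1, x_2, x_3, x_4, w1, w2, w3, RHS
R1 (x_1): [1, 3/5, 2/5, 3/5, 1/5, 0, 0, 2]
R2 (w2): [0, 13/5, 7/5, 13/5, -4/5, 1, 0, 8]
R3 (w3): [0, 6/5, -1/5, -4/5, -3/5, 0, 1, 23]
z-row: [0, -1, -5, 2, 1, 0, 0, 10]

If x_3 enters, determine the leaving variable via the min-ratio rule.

Column x_3 entries and ratios — x_1: 2/(2/5) = 5; w2: 8/(7/5) = 40/7; w3: -1/5 ≤ 0, skip.
Smallest ratio is 5 in the row of x_1, so x_1 leaves.

x_1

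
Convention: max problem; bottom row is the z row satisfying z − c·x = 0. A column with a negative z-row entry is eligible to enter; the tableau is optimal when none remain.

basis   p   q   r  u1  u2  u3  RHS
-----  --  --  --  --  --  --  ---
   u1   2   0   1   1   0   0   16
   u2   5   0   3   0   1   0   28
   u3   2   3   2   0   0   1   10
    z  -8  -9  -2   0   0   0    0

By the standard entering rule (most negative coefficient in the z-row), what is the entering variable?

q

Negative z-row entries: p: -8, q: -9, r: -2.
The most negative is -9 in column q, so q enters.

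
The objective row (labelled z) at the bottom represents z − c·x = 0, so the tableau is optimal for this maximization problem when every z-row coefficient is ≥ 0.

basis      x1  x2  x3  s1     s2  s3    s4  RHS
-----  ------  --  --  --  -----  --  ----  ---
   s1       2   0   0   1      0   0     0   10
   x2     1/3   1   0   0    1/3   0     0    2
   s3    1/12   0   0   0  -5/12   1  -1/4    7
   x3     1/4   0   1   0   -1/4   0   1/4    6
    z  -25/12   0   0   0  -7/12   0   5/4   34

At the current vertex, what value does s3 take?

7

s3 is basic (row 3); its value is the RHS of that row, 7.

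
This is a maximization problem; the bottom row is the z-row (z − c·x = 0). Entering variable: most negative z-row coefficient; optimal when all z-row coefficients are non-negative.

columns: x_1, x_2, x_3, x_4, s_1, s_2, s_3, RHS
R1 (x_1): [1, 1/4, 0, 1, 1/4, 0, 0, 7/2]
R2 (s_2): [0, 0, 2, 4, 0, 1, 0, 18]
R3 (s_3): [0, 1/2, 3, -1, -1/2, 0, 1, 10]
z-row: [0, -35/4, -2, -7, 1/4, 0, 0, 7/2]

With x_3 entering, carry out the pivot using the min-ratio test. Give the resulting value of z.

61/6

Ratio test on column x_3 — row 1: entry 0 ≤ 0; row 2: 18/2 = 9; row 3: 10/3 = 10/3. Minimum is 10/3 at row 3 (s_3 leaves); pivot element 3.
Pivot on row 3; the z-row RHS becomes 7/2 − (-2)·(10/3) = 61/6.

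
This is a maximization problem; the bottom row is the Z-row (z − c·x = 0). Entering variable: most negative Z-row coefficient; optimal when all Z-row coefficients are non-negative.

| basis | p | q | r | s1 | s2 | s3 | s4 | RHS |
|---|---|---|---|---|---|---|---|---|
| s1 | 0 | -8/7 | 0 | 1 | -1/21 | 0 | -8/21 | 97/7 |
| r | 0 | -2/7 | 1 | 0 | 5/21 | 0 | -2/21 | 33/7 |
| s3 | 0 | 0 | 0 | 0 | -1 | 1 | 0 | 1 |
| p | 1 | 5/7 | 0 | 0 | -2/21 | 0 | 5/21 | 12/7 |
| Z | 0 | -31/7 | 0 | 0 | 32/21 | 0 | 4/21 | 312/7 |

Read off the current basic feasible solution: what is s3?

1

s3 is basic (row 3); its value is the RHS of that row, 1.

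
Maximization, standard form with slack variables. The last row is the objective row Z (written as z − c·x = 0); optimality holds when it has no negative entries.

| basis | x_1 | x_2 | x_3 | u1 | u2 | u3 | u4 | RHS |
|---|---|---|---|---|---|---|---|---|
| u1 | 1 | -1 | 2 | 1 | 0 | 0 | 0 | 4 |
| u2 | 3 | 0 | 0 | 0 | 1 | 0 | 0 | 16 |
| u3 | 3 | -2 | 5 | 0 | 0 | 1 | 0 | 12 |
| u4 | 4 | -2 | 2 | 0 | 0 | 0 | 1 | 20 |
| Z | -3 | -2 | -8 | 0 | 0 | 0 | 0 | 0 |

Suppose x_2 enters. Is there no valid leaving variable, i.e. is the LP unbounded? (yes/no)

yes

Every constraint-row entry in column x_2 is ≤ 0, so increasing x_2 is unbounded.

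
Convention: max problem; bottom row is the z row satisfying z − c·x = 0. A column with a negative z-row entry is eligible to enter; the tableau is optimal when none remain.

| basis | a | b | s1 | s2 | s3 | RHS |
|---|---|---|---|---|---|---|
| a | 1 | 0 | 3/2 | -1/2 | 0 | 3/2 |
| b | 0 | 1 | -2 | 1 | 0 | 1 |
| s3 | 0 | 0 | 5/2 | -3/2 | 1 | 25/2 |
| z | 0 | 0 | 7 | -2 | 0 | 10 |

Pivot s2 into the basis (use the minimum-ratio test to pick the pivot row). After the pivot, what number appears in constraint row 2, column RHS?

Ratio test on column s2 — row 1: entry -1/2 ≤ 0; row 2: 1/1 = 1; row 3: entry -3/2 ≤ 0. Minimum is 1 at row 2 (b leaves); pivot element 1.
Divide row 2 by 1; eliminate column s2 from the other rows.
In the new row 2, the RHS entry is the old entry divided by the pivot: 1/1 = 1.

1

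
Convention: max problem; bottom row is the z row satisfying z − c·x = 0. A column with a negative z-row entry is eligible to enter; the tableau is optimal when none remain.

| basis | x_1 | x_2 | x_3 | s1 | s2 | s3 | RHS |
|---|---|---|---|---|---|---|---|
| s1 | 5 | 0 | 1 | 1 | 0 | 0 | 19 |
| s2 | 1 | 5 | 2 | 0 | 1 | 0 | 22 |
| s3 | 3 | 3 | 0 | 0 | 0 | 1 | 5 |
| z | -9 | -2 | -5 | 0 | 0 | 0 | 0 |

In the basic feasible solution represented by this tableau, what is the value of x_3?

0

x_3 is not in the basis, so in the current basic feasible solution x_3 = 0.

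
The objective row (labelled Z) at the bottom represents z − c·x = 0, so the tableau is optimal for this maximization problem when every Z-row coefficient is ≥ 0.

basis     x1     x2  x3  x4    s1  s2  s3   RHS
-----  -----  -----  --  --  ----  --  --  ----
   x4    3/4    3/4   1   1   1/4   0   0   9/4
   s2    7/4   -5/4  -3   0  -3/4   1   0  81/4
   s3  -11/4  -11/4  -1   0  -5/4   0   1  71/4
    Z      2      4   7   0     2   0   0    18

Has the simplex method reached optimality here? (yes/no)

yes

Every Z-row coefficient is ≥ 0, so the tableau is optimal.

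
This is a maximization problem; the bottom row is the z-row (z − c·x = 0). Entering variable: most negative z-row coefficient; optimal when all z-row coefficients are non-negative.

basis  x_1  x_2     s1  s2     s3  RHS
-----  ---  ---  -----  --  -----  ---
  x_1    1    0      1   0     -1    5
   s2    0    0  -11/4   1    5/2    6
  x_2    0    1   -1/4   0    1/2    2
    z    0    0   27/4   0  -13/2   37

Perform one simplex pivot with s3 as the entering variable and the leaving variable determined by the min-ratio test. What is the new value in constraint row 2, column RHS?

12/5

Ratio test on column s3 — row 1: entry -1 ≤ 0; row 2: 6/(5/2) = 12/5; row 3: 2/(1/2) = 4. Minimum is 12/5 at row 2 (s2 leaves); pivot element 5/2.
Divide row 2 by 5/2; eliminate column s3 from the other rows.
In the new row 2, the RHS entry is the old entry divided by the pivot: 6/(5/2) = 12/5.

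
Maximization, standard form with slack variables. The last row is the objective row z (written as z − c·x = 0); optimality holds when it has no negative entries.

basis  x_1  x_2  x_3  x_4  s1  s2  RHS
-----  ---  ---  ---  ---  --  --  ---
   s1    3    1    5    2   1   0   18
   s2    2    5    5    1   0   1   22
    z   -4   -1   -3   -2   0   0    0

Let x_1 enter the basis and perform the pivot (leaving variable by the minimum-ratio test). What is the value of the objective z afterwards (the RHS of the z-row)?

Ratio test on column x_1 — row 1: 18/3 = 6; row 2: 22/2 = 11. Minimum is 6 at row 1 (s1 leaves); pivot element 3.
Pivot on row 1; the z-row RHS becomes 0 − (-4)·6 = 24.

24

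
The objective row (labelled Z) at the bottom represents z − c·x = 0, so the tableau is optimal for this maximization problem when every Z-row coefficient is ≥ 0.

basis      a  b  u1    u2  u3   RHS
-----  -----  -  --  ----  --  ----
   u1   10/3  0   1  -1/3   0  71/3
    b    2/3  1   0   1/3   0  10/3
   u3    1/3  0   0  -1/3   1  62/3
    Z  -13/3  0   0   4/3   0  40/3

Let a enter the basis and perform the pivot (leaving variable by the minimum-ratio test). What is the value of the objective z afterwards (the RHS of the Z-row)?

Ratio test on column a — row 1: (71/3)/(10/3) = 71/10; row 2: (10/3)/(2/3) = 5; row 3: (62/3)/(1/3) = 62. Minimum is 5 at row 2 (b leaves); pivot element 2/3.
Pivot on row 2; the Z-row RHS becomes 40/3 − (-13/3)·5 = 35.

35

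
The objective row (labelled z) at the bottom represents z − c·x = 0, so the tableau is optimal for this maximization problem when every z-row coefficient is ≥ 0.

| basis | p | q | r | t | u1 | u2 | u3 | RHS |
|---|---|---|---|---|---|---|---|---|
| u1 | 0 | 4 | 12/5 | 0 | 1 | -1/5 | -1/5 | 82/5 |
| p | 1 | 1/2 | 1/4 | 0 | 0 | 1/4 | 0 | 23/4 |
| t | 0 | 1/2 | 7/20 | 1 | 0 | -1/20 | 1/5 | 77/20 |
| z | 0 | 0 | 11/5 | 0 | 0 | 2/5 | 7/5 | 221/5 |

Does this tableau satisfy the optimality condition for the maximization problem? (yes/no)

yes

Every z-row coefficient is ≥ 0, so the tableau is optimal.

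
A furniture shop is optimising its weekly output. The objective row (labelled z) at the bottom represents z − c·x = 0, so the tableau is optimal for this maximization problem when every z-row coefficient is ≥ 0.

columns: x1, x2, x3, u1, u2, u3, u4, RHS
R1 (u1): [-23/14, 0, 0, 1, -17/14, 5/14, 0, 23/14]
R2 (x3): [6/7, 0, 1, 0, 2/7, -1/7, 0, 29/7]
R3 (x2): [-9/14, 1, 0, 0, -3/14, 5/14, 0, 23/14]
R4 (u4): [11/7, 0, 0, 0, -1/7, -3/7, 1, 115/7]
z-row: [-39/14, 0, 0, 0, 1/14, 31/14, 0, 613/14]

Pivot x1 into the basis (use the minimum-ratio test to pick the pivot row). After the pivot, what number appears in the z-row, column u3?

7/4

Ratio test on column x1 — row 1: entry -23/14 ≤ 0; row 2: (29/7)/(6/7) = 29/6; row 3: entry -9/14 ≤ 0; row 4: (115/7)/(11/7) = 115/11. Minimum is 29/6 at row 2 (x3 leaves); pivot element 6/7.
Divide row 2 by 6/7; eliminate column x1 from the other rows.
z-row update in column u3: 31/14 − (-39/14)·(-1/6) = 7/4.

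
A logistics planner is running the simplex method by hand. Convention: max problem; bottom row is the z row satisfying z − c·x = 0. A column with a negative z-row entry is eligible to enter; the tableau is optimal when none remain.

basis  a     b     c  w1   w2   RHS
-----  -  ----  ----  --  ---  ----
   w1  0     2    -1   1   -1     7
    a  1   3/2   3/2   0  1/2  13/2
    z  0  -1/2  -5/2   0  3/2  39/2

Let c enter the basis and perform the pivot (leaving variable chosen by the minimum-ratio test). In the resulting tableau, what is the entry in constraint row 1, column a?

2/3

Ratio test on column c — row 1: entry -1 ≤ 0; row 2: (13/2)/(3/2) = 13/3. Minimum is 13/3 at row 2 (a leaves); pivot element 3/2.
Divide row 2 by 3/2; eliminate column c from the other rows.
Row 1 update in column a: 0 − (-1)·(2/3) = 2/3.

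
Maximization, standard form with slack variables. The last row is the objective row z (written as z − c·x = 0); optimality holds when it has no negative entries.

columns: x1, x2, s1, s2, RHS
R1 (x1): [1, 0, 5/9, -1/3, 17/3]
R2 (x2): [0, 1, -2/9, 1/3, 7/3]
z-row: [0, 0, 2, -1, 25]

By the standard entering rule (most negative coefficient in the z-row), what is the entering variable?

Negative z-row entries: s2: -1.
The most negative is -1 in column s2, so s2 enters.

s2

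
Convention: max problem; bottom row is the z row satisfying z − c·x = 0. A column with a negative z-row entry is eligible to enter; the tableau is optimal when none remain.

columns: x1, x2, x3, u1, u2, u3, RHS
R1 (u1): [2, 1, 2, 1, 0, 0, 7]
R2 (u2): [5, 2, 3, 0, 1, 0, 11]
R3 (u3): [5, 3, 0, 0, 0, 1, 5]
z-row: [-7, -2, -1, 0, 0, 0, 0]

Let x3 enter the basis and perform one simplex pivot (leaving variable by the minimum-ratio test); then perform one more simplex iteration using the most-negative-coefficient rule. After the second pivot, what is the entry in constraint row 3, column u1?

Ratio test on column x3 — row 1: 7/2 = 7/2; row 2: 11/3 = 11/3; row 3: entry 0 ≤ 0. Minimum is 7/2 at row 1 (u1 leaves); pivot element 2.
Divide row 1 by 2; eliminate column x3 from the other rows.
Second iteration: most negative z-row entry is -6 in column x1, so x1 enters.
Ratio test on column x1 — row 1: (7/2)/1 = 7/2; row 2: (1/2)/2 = 1/4; row 3: 5/5 = 1. Minimum is 1/4 at row 2 (u2 leaves); pivot element 2.
Divide row 2 by 2; eliminate column x1 from the other rows.
After both pivots, the entry at constraint row 3, column u1 is 15/4.

15/4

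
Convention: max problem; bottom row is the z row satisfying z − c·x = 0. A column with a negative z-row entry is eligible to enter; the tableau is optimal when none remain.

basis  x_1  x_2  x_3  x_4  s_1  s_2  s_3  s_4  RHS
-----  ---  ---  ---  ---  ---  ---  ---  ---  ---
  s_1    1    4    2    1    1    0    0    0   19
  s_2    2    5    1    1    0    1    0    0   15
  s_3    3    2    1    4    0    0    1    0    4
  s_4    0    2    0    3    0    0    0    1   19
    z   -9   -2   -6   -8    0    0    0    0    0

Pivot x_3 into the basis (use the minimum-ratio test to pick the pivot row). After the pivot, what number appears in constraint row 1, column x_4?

Ratio test on column x_3 — row 1: 19/2 = 19/2; row 2: 15/1 = 15; row 3: 4/1 = 4; row 4: entry 0 ≤ 0. Minimum is 4 at row 3 (s_3 leaves); pivot element 1.
Divide row 3 by 1; eliminate column x_3 from the other rows.
Row 1 update in column x_4: 1 − 2·4 = -7.

-7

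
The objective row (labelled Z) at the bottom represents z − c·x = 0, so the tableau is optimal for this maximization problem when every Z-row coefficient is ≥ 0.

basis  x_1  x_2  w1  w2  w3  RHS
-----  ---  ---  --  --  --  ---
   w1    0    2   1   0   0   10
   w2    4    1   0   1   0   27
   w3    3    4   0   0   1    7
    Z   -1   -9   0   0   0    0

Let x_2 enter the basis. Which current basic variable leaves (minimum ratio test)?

Column x_2 entries and ratios — w1: 10/2 = 5; w2: 27/1 = 27; w3: 7/4 = 7/4.
Smallest ratio is 7/4 in the row of w3, so w3 leaves.

w3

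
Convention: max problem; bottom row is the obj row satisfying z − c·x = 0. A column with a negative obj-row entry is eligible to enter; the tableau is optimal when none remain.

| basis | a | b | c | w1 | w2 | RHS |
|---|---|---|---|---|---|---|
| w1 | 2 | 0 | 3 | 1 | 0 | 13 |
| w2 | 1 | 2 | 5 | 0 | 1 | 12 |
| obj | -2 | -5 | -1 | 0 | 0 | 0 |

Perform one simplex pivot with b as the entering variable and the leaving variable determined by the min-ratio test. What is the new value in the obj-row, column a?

1/2

Ratio test on column b — row 1: entry 0 ≤ 0; row 2: 12/2 = 6. Minimum is 6 at row 2 (w2 leaves); pivot element 2.
Divide row 2 by 2; eliminate column b from the other rows.
obj-row update in column a: -2 − (-5)·(1/2) = 1/2.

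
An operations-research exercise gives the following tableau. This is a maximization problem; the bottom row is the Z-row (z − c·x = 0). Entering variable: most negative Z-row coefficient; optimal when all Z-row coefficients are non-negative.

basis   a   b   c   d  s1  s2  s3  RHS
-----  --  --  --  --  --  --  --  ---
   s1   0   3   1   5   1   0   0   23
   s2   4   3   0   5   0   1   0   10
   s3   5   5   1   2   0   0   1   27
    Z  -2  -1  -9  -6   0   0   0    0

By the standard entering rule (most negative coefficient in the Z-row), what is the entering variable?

c

Negative Z-row entries: a: -2, b: -1, c: -9, d: -6.
The most negative is -9 in column c, so c enters.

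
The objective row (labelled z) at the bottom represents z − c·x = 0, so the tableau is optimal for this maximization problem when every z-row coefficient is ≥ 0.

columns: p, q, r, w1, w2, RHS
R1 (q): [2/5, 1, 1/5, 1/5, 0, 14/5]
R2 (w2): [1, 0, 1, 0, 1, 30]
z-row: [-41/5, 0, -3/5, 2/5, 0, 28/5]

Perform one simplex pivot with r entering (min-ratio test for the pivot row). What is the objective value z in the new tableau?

14

Ratio test on column r — row 1: (14/5)/(1/5) = 14; row 2: 30/1 = 30. Minimum is 14 at row 1 (q leaves); pivot element 1/5.
Pivot on row 1; the z-row RHS becomes 28/5 − (-3/5)·14 = 14.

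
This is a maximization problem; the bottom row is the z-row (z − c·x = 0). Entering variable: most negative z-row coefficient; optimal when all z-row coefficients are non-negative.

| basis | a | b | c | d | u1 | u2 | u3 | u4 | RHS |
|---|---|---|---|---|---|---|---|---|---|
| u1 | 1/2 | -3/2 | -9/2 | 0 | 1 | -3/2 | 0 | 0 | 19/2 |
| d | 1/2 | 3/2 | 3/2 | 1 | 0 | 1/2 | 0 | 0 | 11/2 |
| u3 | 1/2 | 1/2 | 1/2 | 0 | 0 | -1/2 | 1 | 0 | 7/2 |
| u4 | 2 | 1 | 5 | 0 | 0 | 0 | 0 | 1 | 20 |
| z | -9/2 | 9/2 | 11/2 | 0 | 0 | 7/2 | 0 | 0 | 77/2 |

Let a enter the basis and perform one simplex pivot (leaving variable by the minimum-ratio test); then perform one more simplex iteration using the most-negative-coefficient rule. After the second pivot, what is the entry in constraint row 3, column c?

Ratio test on column a — row 1: (19/2)/(1/2) = 19; row 2: (11/2)/(1/2) = 11; row 3: (7/2)/(1/2) = 7; row 4: 20/2 = 10. Minimum is 7 at row 3 (u3 leaves); pivot element 1/2.
Divide row 3 by 1/2; eliminate column a from the other rows.
Second iteration: most negative z-row entry is -1 in column u2, so u2 enters.
Ratio test on column u2 — row 1: entry -1 ≤ 0; row 2: 2/1 = 2; row 3: entry -1 ≤ 0; row 4: 6/2 = 3. Minimum is 2 at row 2 (d leaves); pivot element 1.
Divide row 2 by 1; eliminate column u2 from the other rows.
After both pivots, the entry at constraint row 3, column c is 2.

2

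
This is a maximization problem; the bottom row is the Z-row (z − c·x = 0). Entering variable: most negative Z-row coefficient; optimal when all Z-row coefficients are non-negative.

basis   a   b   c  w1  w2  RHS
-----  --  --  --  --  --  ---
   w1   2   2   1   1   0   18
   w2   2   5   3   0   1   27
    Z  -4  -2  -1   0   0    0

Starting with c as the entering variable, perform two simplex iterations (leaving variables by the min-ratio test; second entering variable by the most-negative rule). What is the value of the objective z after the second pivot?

63/2

Ratio test on column c — row 1: 18/1 = 18; row 2: 27/3 = 9. Minimum is 9 at row 2 (w2 leaves); pivot element 3.
Pivot on row 2; the Z-row RHS becomes 0 − (-1)·9 = 9.
Next entering variable (most negative Z-row entry -10/3): a.
Ratio test on column a — row 1: 9/(4/3) = 27/4; row 2: 9/(2/3) = 27/2. Minimum is 27/4 at row 1 (w1 leaves); pivot element 4/3.
After the second pivot the Z-row RHS is 9 − (-10/3)·(27/4) = 63/2.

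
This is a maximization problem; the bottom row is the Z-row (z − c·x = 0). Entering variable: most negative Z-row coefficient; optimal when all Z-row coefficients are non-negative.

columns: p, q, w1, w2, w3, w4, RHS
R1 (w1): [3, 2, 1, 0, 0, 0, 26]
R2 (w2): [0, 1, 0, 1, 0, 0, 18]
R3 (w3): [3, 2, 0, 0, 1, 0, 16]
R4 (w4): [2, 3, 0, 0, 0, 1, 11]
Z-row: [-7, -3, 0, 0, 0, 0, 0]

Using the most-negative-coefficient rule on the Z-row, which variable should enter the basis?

Negative Z-row entries: p: -7, q: -3.
The most negative is -7 in column p, so p enters.

p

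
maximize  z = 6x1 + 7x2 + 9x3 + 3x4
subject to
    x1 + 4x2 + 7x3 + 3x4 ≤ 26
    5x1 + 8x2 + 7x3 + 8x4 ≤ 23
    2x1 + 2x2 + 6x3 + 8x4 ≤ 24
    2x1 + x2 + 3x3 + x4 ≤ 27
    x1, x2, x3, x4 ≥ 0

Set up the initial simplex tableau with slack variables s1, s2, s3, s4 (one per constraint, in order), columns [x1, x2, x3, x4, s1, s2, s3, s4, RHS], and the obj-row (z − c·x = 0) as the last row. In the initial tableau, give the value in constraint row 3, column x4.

Constraint 3 has coefficient 8 on x4.

8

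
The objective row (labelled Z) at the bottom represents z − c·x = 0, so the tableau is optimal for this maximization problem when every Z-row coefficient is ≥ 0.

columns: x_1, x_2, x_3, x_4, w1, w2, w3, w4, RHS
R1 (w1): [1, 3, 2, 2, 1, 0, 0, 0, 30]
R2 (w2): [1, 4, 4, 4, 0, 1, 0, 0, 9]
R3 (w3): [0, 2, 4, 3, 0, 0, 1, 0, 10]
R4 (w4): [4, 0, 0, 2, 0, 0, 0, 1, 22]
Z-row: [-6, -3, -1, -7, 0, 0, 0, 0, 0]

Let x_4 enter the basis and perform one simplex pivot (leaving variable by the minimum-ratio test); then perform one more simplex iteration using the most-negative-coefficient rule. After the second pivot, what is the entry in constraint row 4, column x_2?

-4/7

Ratio test on column x_4 — row 1: 30/2 = 15; row 2: 9/4 = 9/4; row 3: 10/3 = 10/3; row 4: 22/2 = 11. Minimum is 9/4 at row 2 (w2 leaves); pivot element 4.
Divide row 2 by 4; eliminate column x_4 from the other rows.
Second iteration: most negative Z-row entry is -17/4 in column x_1, so x_1 enters.
Ratio test on column x_1 — row 1: (51/2)/(1/2) = 51; row 2: (9/4)/(1/4) = 9; row 3: entry -3/4 ≤ 0; row 4: (35/2)/(7/2) = 5. Minimum is 5 at row 4 (w4 leaves); pivot element 7/2.
Divide row 4 by 7/2; eliminate column x_1 from the other rows.
After both pivots, the entry at constraint row 4, column x_2 is -4/7.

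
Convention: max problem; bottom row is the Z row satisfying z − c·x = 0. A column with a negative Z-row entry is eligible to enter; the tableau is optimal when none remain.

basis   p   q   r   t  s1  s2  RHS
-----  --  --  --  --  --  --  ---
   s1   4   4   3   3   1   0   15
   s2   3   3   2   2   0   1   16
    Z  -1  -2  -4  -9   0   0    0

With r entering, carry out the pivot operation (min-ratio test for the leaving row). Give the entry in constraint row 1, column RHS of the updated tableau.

Ratio test on column r — row 1: 15/3 = 5; row 2: 16/2 = 8. Minimum is 5 at row 1 (s1 leaves); pivot element 3.
Divide row 1 by 3; eliminate column r from the other rows.
In the new row 1, the RHS entry is the old entry divided by the pivot: 15/3 = 5.

5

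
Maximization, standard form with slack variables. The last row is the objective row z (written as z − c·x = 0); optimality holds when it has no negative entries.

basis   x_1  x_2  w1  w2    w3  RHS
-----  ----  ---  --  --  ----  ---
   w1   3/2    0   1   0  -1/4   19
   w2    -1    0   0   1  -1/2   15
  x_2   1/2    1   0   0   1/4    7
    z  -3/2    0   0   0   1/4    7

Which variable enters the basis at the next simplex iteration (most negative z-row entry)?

x_1

Negative z-row entries: x_1: -3/2.
The most negative is -3/2 in column x_1, so x_1 enters.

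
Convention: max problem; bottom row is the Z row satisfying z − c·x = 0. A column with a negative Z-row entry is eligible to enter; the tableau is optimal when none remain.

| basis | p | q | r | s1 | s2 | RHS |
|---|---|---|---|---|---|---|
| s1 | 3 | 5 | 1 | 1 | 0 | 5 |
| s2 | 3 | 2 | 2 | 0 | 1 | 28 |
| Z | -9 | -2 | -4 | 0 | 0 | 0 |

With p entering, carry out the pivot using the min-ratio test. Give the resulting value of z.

Ratio test on column p — row 1: 5/3 = 5/3; row 2: 28/3 = 28/3. Minimum is 5/3 at row 1 (s1 leaves); pivot element 3.
Pivot on row 1; the Z-row RHS becomes 0 − (-9)·(5/3) = 15.

15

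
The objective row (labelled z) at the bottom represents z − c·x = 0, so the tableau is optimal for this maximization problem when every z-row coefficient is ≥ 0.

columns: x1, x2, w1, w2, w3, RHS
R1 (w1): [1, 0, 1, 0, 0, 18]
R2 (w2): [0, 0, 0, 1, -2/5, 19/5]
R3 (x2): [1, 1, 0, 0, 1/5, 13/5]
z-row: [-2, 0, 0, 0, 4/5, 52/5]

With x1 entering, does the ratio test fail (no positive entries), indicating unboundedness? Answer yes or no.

Column x1 has positive entries in row(s) 1, 3, so the ratio test bounds it — not unbounded.

no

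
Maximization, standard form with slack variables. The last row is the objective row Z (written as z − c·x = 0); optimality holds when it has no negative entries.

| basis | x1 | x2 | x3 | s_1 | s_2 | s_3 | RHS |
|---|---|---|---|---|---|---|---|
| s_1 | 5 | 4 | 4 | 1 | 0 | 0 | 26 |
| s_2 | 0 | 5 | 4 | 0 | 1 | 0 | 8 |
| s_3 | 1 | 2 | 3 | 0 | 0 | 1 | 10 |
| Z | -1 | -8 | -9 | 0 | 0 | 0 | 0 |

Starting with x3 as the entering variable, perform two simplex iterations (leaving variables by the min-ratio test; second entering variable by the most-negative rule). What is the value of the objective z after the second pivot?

Ratio test on column x3 — row 1: 26/4 = 13/2; row 2: 8/4 = 2; row 3: 10/3 = 10/3. Minimum is 2 at row 2 (s_2 leaves); pivot element 4.
Pivot on row 2; the Z-row RHS becomes 0 − (-9)·2 = 18.
Next entering variable (most negative Z-row entry -1): x1.
Ratio test on column x1 — row 1: 18/5 = 18/5; row 2: entry 0 ≤ 0; row 3: 4/1 = 4. Minimum is 18/5 at row 1 (s_1 leaves); pivot element 5.
After the second pivot the Z-row RHS is 18 − (-1)·(18/5) = 108/5.

108/5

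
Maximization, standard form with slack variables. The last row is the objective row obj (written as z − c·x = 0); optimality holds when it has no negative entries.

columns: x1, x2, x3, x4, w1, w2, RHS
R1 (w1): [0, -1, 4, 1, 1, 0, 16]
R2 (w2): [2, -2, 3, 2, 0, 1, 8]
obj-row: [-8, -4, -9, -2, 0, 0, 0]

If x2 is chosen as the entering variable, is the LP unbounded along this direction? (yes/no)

Every constraint-row entry in column x2 is ≤ 0, so increasing x2 is unbounded.

yes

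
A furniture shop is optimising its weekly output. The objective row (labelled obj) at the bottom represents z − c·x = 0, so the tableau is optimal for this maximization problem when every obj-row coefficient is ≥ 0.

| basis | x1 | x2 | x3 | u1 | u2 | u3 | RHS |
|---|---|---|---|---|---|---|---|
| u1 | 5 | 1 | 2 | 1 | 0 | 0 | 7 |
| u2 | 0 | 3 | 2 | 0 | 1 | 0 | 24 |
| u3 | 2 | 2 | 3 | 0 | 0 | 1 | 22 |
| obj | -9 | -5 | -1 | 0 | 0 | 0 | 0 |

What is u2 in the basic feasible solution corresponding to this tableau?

24

u2 is basic (row 2); its value is the RHS of that row, 24.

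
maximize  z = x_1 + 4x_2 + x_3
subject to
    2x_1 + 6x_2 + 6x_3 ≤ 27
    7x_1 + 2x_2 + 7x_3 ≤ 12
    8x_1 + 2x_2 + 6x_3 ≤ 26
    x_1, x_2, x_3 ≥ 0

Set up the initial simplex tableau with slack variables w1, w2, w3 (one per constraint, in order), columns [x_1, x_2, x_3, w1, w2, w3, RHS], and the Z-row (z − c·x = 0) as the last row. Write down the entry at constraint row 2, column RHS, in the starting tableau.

12

The RHS of constraint 2 is b_2 = 12.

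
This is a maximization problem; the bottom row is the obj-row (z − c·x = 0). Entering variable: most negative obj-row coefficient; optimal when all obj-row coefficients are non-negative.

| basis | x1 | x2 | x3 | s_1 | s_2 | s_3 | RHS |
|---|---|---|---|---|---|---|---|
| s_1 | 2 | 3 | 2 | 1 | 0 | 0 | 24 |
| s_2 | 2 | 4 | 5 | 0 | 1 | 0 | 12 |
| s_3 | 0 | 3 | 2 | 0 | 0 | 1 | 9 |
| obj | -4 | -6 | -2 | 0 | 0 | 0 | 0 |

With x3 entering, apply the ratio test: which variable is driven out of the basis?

s_2

Column x3 entries and ratios — s_1: 24/2 = 12; s_2: 12/5 = 12/5; s_3: 9/2 = 9/2.
Smallest ratio is 12/5 in the row of s_2, so s_2 leaves.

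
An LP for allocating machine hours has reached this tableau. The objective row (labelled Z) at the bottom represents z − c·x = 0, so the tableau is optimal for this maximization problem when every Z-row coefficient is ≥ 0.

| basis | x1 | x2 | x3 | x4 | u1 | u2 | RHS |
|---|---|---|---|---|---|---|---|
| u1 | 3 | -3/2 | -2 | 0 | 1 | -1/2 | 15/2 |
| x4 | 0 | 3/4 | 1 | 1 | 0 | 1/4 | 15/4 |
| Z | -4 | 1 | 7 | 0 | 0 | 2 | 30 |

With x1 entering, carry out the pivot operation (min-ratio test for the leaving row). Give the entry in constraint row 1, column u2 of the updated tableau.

Ratio test on column x1 — row 1: (15/2)/3 = 5/2; row 2: entry 0 ≤ 0. Minimum is 5/2 at row 1 (u1 leaves); pivot element 3.
Divide row 1 by 3; eliminate column x1 from the other rows.
In the new row 1, the u2 entry is the old entry divided by the pivot: (-1/2)/3 = -1/6.

-1/6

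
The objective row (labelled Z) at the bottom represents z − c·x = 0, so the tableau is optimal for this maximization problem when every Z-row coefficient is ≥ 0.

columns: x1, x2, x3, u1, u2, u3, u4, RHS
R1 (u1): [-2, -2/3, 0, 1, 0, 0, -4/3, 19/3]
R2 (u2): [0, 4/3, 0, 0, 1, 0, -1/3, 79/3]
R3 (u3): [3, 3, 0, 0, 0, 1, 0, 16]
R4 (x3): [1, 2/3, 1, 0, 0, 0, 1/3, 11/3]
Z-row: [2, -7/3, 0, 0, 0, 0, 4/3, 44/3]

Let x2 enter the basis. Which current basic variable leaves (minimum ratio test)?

u3

Column x2 entries and ratios — u1: -2/3 ≤ 0, skip; u2: (79/3)/(4/3) = 79/4; u3: 16/3 = 16/3; x3: (11/3)/(2/3) = 11/2.
Smallest ratio is 16/3 in the row of u3, so u3 leaves.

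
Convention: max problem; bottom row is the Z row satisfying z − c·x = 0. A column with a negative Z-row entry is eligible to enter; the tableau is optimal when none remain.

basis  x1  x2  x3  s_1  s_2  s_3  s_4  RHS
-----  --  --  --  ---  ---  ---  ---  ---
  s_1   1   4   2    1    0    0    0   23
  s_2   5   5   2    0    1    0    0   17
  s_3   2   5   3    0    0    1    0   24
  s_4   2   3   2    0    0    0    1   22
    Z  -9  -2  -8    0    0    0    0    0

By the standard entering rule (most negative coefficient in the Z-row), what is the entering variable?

x1

Negative Z-row entries: x1: -9, x2: -2, x3: -8.
The most negative is -9 in column x1, so x1 enters.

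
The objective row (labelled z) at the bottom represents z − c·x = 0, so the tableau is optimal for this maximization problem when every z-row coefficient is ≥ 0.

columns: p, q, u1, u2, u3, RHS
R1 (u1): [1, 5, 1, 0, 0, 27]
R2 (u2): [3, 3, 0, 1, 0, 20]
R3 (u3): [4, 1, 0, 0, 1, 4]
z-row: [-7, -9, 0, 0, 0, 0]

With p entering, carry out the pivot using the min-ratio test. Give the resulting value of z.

7

Ratio test on column p — row 1: 27/1 = 27; row 2: 20/3 = 20/3; row 3: 4/4 = 1. Minimum is 1 at row 3 (u3 leaves); pivot element 4.
Pivot on row 3; the z-row RHS becomes 0 − (-7)·1 = 7.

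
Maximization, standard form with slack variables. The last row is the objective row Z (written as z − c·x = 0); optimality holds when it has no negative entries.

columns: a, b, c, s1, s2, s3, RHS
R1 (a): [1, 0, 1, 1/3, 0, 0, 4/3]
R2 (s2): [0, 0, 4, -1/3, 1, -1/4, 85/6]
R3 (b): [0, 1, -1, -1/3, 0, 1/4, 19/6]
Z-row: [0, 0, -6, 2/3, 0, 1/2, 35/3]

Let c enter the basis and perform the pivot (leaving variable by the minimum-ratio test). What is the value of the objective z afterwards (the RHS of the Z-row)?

59/3

Ratio test on column c — row 1: (4/3)/1 = 4/3; row 2: (85/6)/4 = 85/24; row 3: entry -1 ≤ 0. Minimum is 4/3 at row 1 (a leaves); pivot element 1.
Pivot on row 1; the Z-row RHS becomes 35/3 − (-6)·(4/3) = 59/3.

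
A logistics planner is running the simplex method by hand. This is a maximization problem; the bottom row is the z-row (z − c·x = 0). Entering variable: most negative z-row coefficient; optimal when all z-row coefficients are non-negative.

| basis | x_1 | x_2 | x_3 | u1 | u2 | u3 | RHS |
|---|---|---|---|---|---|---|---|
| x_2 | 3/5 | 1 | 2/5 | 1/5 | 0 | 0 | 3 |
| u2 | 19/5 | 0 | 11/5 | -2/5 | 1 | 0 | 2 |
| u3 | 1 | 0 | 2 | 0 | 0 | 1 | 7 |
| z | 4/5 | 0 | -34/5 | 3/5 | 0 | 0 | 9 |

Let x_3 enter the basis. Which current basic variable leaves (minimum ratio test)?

Column x_3 entries and ratios — x_2: 3/(2/5) = 15/2; u2: 2/(11/5) = 10/11; u3: 7/2 = 7/2.
Smallest ratio is 10/11 in the row of u2, so u2 leaves.

u2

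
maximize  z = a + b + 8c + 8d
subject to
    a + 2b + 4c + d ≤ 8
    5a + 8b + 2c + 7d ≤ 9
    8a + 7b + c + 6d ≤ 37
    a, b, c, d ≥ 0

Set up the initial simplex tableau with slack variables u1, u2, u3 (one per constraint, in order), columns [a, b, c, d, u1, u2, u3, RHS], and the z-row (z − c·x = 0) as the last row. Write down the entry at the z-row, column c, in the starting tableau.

The z-row carries the negated objective coefficients: the c entry is -8.

-8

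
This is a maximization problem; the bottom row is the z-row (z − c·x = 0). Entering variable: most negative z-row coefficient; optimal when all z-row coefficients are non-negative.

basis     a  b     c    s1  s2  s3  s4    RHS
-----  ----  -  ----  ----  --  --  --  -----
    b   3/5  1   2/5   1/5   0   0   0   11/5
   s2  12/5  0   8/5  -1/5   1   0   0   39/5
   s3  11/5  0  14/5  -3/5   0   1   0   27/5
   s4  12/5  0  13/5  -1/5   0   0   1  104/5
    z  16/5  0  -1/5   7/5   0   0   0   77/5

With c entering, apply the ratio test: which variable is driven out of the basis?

s3

Column c entries and ratios — b: (11/5)/(2/5) = 11/2; s2: (39/5)/(8/5) = 39/8; s3: (27/5)/(14/5) = 27/14; s4: (104/5)/(13/5) = 8.
Smallest ratio is 27/14 in the row of s3, so s3 leaves.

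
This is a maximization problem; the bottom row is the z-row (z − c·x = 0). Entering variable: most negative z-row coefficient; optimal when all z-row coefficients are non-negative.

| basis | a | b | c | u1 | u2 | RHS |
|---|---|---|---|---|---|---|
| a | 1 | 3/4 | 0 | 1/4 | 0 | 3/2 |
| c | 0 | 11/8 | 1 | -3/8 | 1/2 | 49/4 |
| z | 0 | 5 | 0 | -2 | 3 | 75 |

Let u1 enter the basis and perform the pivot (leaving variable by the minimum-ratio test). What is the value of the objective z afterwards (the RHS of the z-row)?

Ratio test on column u1 — row 1: (3/2)/(1/4) = 6; row 2: entry -3/8 ≤ 0. Minimum is 6 at row 1 (a leaves); pivot element 1/4.
Pivot on row 1; the z-row RHS becomes 75 − (-2)·6 = 87.

87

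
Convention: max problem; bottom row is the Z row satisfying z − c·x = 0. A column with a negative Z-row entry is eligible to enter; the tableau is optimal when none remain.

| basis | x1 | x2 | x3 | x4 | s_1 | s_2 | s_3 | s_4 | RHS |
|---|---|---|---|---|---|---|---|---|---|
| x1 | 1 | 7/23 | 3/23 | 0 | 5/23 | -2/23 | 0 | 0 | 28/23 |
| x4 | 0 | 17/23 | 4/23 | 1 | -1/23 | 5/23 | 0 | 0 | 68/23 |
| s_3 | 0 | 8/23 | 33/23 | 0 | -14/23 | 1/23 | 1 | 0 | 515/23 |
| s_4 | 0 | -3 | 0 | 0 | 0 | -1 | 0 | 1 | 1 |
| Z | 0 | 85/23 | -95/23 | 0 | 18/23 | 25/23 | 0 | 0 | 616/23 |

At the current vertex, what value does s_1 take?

0

s_1 is not in the basis, so in the current basic feasible solution s_1 = 0.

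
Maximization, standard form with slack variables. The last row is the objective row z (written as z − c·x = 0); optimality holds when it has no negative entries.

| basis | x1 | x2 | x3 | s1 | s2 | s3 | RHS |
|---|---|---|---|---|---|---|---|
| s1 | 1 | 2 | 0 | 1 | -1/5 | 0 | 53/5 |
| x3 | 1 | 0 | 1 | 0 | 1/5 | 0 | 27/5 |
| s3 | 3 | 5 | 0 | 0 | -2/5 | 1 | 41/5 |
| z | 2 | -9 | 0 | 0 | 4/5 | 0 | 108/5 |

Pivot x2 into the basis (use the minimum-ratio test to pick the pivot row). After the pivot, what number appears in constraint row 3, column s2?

Ratio test on column x2 — row 1: (53/5)/2 = 53/10; row 2: entry 0 ≤ 0; row 3: (41/5)/5 = 41/25. Minimum is 41/25 at row 3 (s3 leaves); pivot element 5.
Divide row 3 by 5; eliminate column x2 from the other rows.
In the new row 3, the s2 entry is the old entry divided by the pivot: (-2/5)/5 = -2/25.

-2/25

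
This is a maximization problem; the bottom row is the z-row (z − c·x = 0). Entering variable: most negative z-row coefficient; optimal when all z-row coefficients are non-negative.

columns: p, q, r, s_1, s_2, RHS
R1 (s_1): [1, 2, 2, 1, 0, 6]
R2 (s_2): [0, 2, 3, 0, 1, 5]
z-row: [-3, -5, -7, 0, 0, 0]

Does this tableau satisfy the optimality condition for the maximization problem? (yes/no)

no

The z-row has a negative entry -7 in column r, so it is not optimal.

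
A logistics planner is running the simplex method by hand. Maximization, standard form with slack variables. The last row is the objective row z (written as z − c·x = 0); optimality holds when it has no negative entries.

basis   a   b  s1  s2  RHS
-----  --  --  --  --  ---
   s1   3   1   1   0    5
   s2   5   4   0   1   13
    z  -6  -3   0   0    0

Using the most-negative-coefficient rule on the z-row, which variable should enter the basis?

a

Negative z-row entries: a: -6, b: -3.
The most negative is -6 in column a, so a enters.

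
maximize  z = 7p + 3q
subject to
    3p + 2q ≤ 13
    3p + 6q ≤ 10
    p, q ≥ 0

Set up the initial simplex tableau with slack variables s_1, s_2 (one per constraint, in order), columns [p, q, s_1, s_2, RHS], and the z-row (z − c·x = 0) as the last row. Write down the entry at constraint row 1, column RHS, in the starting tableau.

13

The RHS of constraint 1 is b_1 = 13.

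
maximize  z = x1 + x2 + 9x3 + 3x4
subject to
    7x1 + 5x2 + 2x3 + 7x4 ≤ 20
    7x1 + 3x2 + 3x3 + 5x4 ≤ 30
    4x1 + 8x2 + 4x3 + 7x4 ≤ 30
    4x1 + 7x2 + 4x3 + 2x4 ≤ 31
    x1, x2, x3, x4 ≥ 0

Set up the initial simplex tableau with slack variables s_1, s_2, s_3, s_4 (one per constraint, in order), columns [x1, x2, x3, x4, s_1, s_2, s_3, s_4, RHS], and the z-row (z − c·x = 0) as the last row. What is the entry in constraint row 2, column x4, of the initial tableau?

5

Constraint 2 has coefficient 5 on x4.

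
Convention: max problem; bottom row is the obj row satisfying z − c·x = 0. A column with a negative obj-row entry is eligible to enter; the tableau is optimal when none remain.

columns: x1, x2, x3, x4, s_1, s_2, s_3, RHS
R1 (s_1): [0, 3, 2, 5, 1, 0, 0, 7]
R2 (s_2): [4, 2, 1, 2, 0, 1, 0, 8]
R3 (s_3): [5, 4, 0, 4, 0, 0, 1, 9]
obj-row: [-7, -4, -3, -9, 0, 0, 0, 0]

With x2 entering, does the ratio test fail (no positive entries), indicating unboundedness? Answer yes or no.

Column x2 has positive entries in row(s) 1, 2, 3, so the ratio test bounds it — not unbounded.

no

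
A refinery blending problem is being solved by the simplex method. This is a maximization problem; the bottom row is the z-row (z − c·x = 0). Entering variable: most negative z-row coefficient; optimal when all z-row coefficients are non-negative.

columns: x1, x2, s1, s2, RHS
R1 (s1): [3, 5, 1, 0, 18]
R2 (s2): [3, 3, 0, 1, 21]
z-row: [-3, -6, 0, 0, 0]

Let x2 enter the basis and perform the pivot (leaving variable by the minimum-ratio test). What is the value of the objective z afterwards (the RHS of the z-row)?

108/5

Ratio test on column x2 — row 1: 18/5 = 18/5; row 2: 21/3 = 7. Minimum is 18/5 at row 1 (s1 leaves); pivot element 5.
Pivot on row 1; the z-row RHS becomes 0 − (-6)·(18/5) = 108/5.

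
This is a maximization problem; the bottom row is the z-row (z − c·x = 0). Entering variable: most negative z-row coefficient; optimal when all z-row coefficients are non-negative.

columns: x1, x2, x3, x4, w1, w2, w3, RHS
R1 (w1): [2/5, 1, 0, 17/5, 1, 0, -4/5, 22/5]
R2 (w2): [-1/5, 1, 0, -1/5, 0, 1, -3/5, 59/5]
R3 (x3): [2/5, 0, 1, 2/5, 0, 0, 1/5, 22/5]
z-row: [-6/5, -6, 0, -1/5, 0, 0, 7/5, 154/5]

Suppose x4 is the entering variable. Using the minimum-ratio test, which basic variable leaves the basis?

w1

Column x4 entries and ratios — w1: (22/5)/(17/5) = 22/17; w2: -1/5 ≤ 0, skip; x3: (22/5)/(2/5) = 11.
Smallest ratio is 22/17 in the row of w1, so w1 leaves.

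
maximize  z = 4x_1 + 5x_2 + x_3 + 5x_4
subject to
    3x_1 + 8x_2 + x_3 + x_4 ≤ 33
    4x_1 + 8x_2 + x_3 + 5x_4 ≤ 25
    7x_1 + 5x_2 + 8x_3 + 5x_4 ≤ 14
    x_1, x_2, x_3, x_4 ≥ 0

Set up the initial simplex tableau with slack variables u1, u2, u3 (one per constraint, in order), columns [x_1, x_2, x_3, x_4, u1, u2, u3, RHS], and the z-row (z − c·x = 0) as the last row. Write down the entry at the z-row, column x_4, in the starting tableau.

-5

The z-row carries the negated objective coefficients: the x_4 entry is -5.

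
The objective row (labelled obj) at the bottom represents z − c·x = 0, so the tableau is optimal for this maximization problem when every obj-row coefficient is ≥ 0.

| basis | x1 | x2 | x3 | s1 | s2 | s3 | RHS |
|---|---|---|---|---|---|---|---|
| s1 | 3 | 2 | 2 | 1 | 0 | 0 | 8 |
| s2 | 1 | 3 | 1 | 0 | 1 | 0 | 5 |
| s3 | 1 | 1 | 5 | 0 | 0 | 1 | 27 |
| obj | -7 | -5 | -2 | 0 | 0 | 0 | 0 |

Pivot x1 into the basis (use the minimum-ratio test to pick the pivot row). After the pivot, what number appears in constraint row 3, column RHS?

73/3

Ratio test on column x1 — row 1: 8/3 = 8/3; row 2: 5/1 = 5; row 3: 27/1 = 27. Minimum is 8/3 at row 1 (s1 leaves); pivot element 3.
Divide row 1 by 3; eliminate column x1 from the other rows.
Row 3 update in column RHS: 27 − 1·(8/3) = 73/3.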